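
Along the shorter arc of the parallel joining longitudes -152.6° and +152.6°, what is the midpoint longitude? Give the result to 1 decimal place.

+180.0°

Signed shortest Δλ from -152.6° to +152.6° is -54.8°.
Midpoint longitude = -152.6° + (-54.8°)/2 = -152.6° − 27.4° = -180.0°.
Normalise into (−180°, 180°]: +180.0°.
(The naïve average (-152.6 + +152.6)/2 = 0.0° is on the wrong side of the globe.)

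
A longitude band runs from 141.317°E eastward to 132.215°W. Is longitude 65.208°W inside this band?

Band width going east from +141.317° to -132.215°: ((-132.215 − 141.317) mod 360) = 86.468°.
Offset of -65.208° east of the west edge: ((-65.208 − 141.317) mod 360) = 153.475°.
153.475° > 86.468° ⇒ outside.

No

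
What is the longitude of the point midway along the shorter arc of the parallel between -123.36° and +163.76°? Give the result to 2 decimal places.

-159.80°

Signed shortest Δλ from -123.36° to +163.76° is -72.88°.
Midpoint longitude = -123.36° + (-72.88°)/2 = -123.36° − 36.44° = -159.80°.
(The naïve average (-123.36 + +163.76)/2 = 20.2° is on the wrong side of the globe.)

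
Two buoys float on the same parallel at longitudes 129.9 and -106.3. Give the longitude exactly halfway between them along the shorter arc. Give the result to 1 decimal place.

-168.2°

Signed shortest Δλ from +129.9° to -106.3° is +123.8°.
Midpoint longitude = +129.9° + (+123.8°)/2 = +129.9° + 61.9° = +191.8°.
Normalise into (−180°, 180°]: -168.2°.
(The naïve average (+129.9 + -106.3)/2 = 11.8° is on the wrong side of the globe.)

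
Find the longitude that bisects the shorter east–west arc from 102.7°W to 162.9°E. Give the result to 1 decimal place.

Signed shortest Δλ from -102.7° to +162.9° is -94.4°.
Midpoint longitude = -102.7° + (-94.4°)/2 = -102.7° − 47.2° = -149.9°.
(The naïve average (-102.7 + +162.9)/2 = 30.1° is on the wrong side of the globe.)

149.9°W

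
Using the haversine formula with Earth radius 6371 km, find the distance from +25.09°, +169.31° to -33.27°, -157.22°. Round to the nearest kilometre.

Δλ = -157.22 − 169.31 = -326.53°; wrapped into (−180°, 180°]: 33.47°.
Δφ = -33.27 − 25.09 = -58.36°.
a = sin²(Δφ/2) + cos φ₁ · cos φ₂ · sin²(Δλ/2) = 0.300492.
c = 2·atan2(√a, √(1−a)) = 1.16035 rad → d = 6371·c ≈ 7392.60 km.

7393 km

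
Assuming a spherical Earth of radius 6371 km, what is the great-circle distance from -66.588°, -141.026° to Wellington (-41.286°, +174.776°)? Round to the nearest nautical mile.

2099 nmi

Δλ = 174.776 − -141.026 = 315.802°; wrapped into (−180°, 180°]: -44.198°.
Δφ = -41.286 − -66.588 = 25.302°.
a = sin²(Δφ/2) + cos φ₁ · cos φ₂ · sin²(Δλ/2) = 0.090224.
c = 2·atan2(√a, √(1−a)) = 0.61017 rad → d = 6371·c ≈ 3887.37 km ≈ 2099.01 nmi.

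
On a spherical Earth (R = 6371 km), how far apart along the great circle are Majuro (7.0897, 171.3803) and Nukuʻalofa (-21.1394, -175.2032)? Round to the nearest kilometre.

Δλ = -175.2032 − 171.3803 = -346.5835°; wrapped into (−180°, 180°]: 13.4165°.
Δφ = -21.1394 − 7.0897 = -28.2291°.
a = sin²(Δφ/2) + cos φ₁ · cos φ₂ · sin²(Δλ/2) = 0.072098.
c = 2·atan2(√a, √(1−a)) = 0.54369 rad → d = 6371·c ≈ 3463.87 km.

3464 km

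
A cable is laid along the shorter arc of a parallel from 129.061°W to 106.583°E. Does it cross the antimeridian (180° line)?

Yes

Naïve |106.583 − -129.061| = 235.644° > 180°, so the shorter arc goes the other way round — across 180°.
Signed shortest Δλ = ((106.583 − -129.061 + 180) mod 360) − 180 = -124.356°.
Going west by 124.356° from -129.061° passes through 180° before reaching +106.583°.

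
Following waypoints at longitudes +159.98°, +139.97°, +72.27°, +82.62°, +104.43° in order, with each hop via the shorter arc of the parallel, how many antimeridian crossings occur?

0

Leg 1: +159.98° → +139.97°, shortest Δλ = -20.01° (west) — does not cross 180°.
Leg 2: +139.97° → +72.27°, shortest Δλ = -67.7° (west) — does not cross 180°.
Leg 3: +72.27° → +82.62°, shortest Δλ = 10.35° (east) — does not cross 180°.
Leg 4: +82.62° → +104.43°, shortest Δλ = 21.81° (east) — does not cross 180°.
Total crossings: 0.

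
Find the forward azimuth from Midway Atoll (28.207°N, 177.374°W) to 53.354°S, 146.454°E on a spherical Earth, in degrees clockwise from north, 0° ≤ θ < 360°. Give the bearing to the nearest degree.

201°

Δλ = 146.454 − -177.374 = 323.828°; wrapped into (−180°, 180°]: -36.172°.
θ = atan2( sin Δλ · cos φ₂ , cos φ₁ · sin φ₂ − sin φ₁ · cos φ₂ · cos Δλ )
  = atan2(-0.35228, -0.93479) = -159.351° → normalised to [0°, 360°): 200.649°.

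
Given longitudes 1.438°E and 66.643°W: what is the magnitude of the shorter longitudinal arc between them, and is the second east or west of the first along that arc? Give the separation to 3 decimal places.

Raw difference: -66.643 − 1.438 = -68.081°.
Normalise into (−180°, 180°]: -68.081° stays -68.081°.
Negative ⇒ the second point lies to the west; separation 68.081°.

68.081° west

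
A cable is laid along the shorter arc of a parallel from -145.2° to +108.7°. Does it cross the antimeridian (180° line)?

Yes

Naïve |108.7 − -145.2| = 253.9° > 180°, so the shorter arc goes the other way round — across 180°.
Signed shortest Δλ = ((108.7 − -145.2 + 180) mod 360) − 180 = -106.1°.
Going west by 106.1° from -145.2° passes through 180° before reaching +108.7°.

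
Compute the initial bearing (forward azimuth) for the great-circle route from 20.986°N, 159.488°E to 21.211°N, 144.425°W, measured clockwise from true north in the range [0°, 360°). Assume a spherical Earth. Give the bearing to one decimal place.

Δλ = -144.425 − 159.488 = -303.913°; wrapped into (−180°, 180°]: 56.087°.
θ = atan2( sin Δλ · cos φ₂ , cos φ₁ · sin φ₂ − sin φ₁ · cos φ₂ · cos Δλ )
  = atan2(0.77366, 0.15152) = 78.919° → normalised to [0°, 360°): 78.919°.

78.9°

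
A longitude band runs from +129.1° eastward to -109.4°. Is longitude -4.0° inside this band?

No

Band width going east from +129.1° to -109.4°: ((-109.4 − 129.1) mod 360) = 121.5°.
Offset of -4.0° east of the west edge: ((-4.0 − 129.1) mod 360) = 226.9°.
226.9° > 121.5° ⇒ outside.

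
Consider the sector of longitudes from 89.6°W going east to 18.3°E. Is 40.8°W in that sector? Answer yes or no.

Yes

Band width going east from -89.6° to +18.3°: ((18.3 − -89.6) mod 360) = 107.9°.
Offset of -40.8° east of the west edge: ((-40.8 − -89.6) mod 360) = 48.8°.
48.8° ≤ 107.9° ⇒ inside.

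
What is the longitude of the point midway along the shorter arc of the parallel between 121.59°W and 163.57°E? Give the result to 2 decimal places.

159.01°W

Signed shortest Δλ from -121.59° to +163.57° is -74.84°.
Midpoint longitude = -121.59° + (-74.84°)/2 = -121.59° − 37.42° = -159.01°.
(The naïve average (-121.59 + +163.57)/2 = 20.99° is on the wrong side of the globe.)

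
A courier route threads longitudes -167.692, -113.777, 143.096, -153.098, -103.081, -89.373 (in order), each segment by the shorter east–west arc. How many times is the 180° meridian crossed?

2

Leg 1: -167.692° → -113.777°, shortest Δλ = 53.915° (east) — does not cross 180°.
Leg 2: -113.777° → +143.096°, shortest Δλ = -103.127° (west) — crosses 180°.
Leg 3: +143.096° → -153.098°, shortest Δλ = 63.806° (east) — crosses 180°.
Leg 4: -153.098° → -103.081°, shortest Δλ = 50.017° (east) — does not cross 180°.
Leg 5: -103.081° → -89.373°, shortest Δλ = 13.708° (east) — does not cross 180°.
Total crossings: 2.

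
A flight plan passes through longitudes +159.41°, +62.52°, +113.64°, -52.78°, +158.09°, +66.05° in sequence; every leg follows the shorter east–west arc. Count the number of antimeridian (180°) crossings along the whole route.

Leg 1: +159.41° → +62.52°, shortest Δλ = -96.89° (west) — does not cross 180°.
Leg 2: +62.52° → +113.64°, shortest Δλ = 51.12° (east) — does not cross 180°.
Leg 3: +113.64° → -52.78°, shortest Δλ = -166.42° (west) — does not cross 180°.
Leg 4: -52.78° → +158.09°, shortest Δλ = -149.13° (west) — crosses 180°.
Leg 5: +158.09° → +66.05°, shortest Δλ = -92.04° (west) — does not cross 180°.
Total crossings: 1.

1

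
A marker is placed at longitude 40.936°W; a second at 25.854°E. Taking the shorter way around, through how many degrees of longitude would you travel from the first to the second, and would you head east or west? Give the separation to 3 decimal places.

Raw difference: 25.854 − -40.936 = 66.79°.
Normalise into (−180°, 180°]: 66.79° stays 66.79°.
Positive ⇒ the second point lies to the east; separation 66.790°.

66.790° east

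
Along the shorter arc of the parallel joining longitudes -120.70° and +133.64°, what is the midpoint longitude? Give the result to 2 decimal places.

Signed shortest Δλ from -120.70° to +133.64° is -105.66°.
Midpoint longitude = -120.70° + (-105.66°)/2 = -120.70° − 52.83° = -173.53°.
(The naïve average (-120.70 + +133.64)/2 = 6.47° is on the wrong side of the globe.)

-173.53°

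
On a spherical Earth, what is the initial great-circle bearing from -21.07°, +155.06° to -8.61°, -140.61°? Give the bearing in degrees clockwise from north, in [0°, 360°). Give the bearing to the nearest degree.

Δλ = -140.61 − 155.06 = -295.67°; wrapped into (−180°, 180°]: 64.33°.
θ = atan2( sin Δλ · cos φ₂ , cos φ₁ · sin φ₂ − sin φ₁ · cos φ₂ · cos Δλ )
  = atan2(0.89115, 0.01428) = 89.082° → normalised to [0°, 360°): 89.082°.

89°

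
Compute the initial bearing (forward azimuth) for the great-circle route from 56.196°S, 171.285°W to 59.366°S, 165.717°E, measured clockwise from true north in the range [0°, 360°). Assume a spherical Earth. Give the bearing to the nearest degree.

246°

Δλ = 165.717 − -171.285 = 337.002°; wrapped into (−180°, 180°]: -22.998°.
θ = atan2( sin Δλ · cos φ₂ , cos φ₁ · sin φ₂ − sin φ₁ · cos φ₂ · cos Δλ )
  = atan2(-0.19908, -0.08895) = -114.076° → normalised to [0°, 360°): 245.924°.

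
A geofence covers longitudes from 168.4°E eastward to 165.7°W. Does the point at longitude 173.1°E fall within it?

Yes

Band width going east from +168.4° to -165.7°: ((-165.7 − 168.4) mod 360) = 25.9°.
Offset of +173.1° east of the west edge: ((173.1 − 168.4) mod 360) = 4.7°.
4.7° ≤ 25.9° ⇒ inside.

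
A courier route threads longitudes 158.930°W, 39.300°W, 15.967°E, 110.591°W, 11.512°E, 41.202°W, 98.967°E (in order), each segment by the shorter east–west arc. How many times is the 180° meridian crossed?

Leg 1: -158.930° → -39.300°, shortest Δλ = 119.63° (east) — does not cross 180°.
Leg 2: -39.300° → +15.967°, shortest Δλ = 55.267° (east) — does not cross 180°.
Leg 3: +15.967° → -110.591°, shortest Δλ = -126.558° (west) — does not cross 180°.
Leg 4: -110.591° → +11.512°, shortest Δλ = 122.103° (east) — does not cross 180°.
Leg 5: +11.512° → -41.202°, shortest Δλ = -52.714° (west) — does not cross 180°.
Leg 6: -41.202° → +98.967°, shortest Δλ = 140.169° (east) — does not cross 180°.
Total crossings: 0.

0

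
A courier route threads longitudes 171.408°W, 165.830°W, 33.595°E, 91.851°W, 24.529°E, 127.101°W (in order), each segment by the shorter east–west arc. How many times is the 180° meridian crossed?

Leg 1: -171.408° → -165.830°, shortest Δλ = 5.578° (east) — does not cross 180°.
Leg 2: -165.830° → +33.595°, shortest Δλ = -160.575° (west) — crosses 180°.
Leg 3: +33.595° → -91.851°, shortest Δλ = -125.446° (west) — does not cross 180°.
Leg 4: -91.851° → +24.529°, shortest Δλ = 116.38° (east) — does not cross 180°.
Leg 5: +24.529° → -127.101°, shortest Δλ = -151.63° (west) — does not cross 180°.
Total crossings: 1.

1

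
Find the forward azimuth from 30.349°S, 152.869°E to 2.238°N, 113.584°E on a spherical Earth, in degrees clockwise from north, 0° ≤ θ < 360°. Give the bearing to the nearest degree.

Δλ = 113.584 − 152.869 = -39.285°.
θ = atan2( sin Δλ · cos φ₂ , cos φ₁ · sin φ₂ − sin φ₁ · cos φ₂ · cos Δλ )
  = atan2(-0.63270, 0.42448) = -56.142° → normalised to [0°, 360°): 303.858°.

304°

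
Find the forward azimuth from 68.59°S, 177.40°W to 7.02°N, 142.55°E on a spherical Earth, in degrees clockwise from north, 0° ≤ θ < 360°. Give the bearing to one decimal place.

Δλ = 142.55 − -177.40 = 319.95°; wrapped into (−180°, 180°]: -40.05°.
θ = atan2( sin Δλ · cos φ₂ , cos φ₁ · sin φ₂ − sin φ₁ · cos φ₂ · cos Δλ )
  = atan2(-0.63863, 0.75193) = -40.342° → normalised to [0°, 360°): 319.658°.

319.7°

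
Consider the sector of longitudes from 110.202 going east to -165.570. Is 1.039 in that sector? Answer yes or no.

No

Band width going east from +110.202° to -165.570°: ((-165.570 − 110.202) mod 360) = 84.228°.
Offset of +1.039° east of the west edge: ((1.039 − 110.202) mod 360) = 250.837°.
250.837° > 84.228° ⇒ outside.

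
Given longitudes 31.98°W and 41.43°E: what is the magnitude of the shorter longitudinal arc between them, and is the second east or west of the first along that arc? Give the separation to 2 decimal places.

73.41° east

Raw difference: 41.43 − -31.98 = 73.41°.
Normalise into (−180°, 180°]: 73.41° stays 73.41°.
Positive ⇒ the second point lies to the east; separation 73.41°.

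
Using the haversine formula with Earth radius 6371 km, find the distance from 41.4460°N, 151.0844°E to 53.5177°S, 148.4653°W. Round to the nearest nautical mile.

6497 nmi

Δλ = -148.4653 − 151.0844 = -299.5497°; wrapped into (−180°, 180°]: 60.4503°.
Δφ = -53.5177 − 41.4460 = -94.9637°.
a = sin²(Δφ/2) + cos φ₁ · cos φ₂ · sin²(Δλ/2) = 0.656203.
c = 2·atan2(√a, √(1−a)) = 1.88852 rad → d = 6371·c ≈ 12031.76 km ≈ 6496.63 nmi.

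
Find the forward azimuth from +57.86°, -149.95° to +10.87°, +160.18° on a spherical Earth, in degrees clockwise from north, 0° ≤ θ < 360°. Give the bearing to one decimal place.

239.9°

Δλ = 160.18 − -149.95 = 310.13°; wrapped into (−180°, 180°]: -49.87°.
θ = atan2( sin Δλ · cos φ₂ , cos φ₁ · sin φ₂ − sin φ₁ · cos φ₂ · cos Δλ )
  = atan2(-0.75087, -0.43564) = -120.121° → normalised to [0°, 360°): 239.879°.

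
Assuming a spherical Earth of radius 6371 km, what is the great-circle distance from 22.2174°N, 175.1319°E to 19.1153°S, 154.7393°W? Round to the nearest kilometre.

5643 km

Δλ = -154.7393 − 175.1319 = -329.8712°; wrapped into (−180°, 180°]: 30.1288°.
Δφ = -19.1153 − 22.2174 = -41.3327°.
a = sin²(Δφ/2) + cos φ₁ · cos φ₂ · sin²(Δλ/2) = 0.183643.
c = 2·atan2(√a, √(1−a)) = 0.88574 rad → d = 6371·c ≈ 5643.08 km.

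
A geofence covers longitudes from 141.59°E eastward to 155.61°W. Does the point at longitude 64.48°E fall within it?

No

Band width going east from +141.59° to -155.61°: ((-155.61 − 141.59) mod 360) = 62.80°.
Offset of +64.48° east of the west edge: ((64.48 − 141.59) mod 360) = 282.89°.
282.89° > 62.80° ⇒ outside.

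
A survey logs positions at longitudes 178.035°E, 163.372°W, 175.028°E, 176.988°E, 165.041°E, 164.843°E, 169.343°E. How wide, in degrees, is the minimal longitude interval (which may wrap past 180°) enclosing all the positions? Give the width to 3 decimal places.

Sort the longitudes: -163.372°, +164.843°, +165.041°, +169.343°, +175.028°, +176.988°, +178.035°.
Eastward gaps between consecutive values (wrapping around): 328.215°, 0.198°, 4.302°, 5.685°, 1.960°, 1.047°, 18.593°.
Largest gap = 328.215° ⇒ minimal covering band is its complement: 360° − 328.215° = 31.785°.
Band runs from +164.843° eastward to -163.372°, crossing the antimeridian.

31.785°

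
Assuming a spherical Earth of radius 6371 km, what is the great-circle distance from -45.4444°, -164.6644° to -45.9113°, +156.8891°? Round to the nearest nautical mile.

Δλ = 156.8891 − -164.6644 = 321.5535°; wrapped into (−180°, 180°]: -38.4465°.
Δφ = -45.9113 − -45.4444 = -0.4669°.
a = sin²(Δφ/2) + cos φ₁ · cos φ₂ · sin²(Δλ/2) = 0.052935.
c = 2·atan2(√a, √(1−a)) = 0.46431 rad → d = 6371·c ≈ 2958.13 km ≈ 1597.26 nmi.

1597 nmi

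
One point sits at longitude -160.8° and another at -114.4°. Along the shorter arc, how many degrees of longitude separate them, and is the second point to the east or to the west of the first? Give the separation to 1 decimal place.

Raw difference: -114.4 − -160.8 = 46.4°.
Normalise into (−180°, 180°]: 46.4° stays 46.4°.
Positive ⇒ the second point lies to the east; separation 46.4°.

46.4° east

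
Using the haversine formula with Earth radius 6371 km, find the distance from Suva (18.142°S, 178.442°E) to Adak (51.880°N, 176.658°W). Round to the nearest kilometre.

Δλ = -176.658 − 178.442 = -355.100°; wrapped into (−180°, 180°]: 4.900°.
Δφ = 51.880 − -18.142 = 70.022°.
a = sin²(Δφ/2) + cos φ₁ · cos φ₂ · sin²(Δλ/2) = 0.330242.
c = 2·atan2(√a, √(1−a)) = 1.22439 rad → d = 6371·c ≈ 7800.62 km.

7801 km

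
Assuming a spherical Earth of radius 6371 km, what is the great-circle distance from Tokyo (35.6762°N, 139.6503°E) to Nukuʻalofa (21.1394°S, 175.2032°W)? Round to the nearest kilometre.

7905 km

Δλ = -175.2032 − 139.6503 = -314.8535°; wrapped into (−180°, 180°]: 45.1465°.
Δφ = -21.1394 − 35.6762 = -56.8156°.
a = sin²(Δφ/2) + cos φ₁ · cos φ₂ · sin²(Δλ/2) = 0.337975.
c = 2·atan2(√a, √(1−a)) = 1.24079 rad → d = 6371·c ≈ 7905.07 km.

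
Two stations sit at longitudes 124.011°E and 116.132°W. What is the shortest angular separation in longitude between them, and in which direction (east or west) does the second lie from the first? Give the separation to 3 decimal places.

119.857° east

Raw difference: -116.132 − 124.011 = -240.143°.
Normalise into (−180°, 180°]: -240.143° + 360° = 119.857°.
Positive ⇒ the second point lies to the east; separation 119.857°.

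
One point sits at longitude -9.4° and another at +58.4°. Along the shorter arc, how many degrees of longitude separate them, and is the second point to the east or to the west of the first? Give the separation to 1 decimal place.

67.8° east

Raw difference: 58.4 − -9.4 = 67.8°.
Normalise into (−180°, 180°]: 67.8° stays 67.8°.
Positive ⇒ the second point lies to the east; separation 67.8°.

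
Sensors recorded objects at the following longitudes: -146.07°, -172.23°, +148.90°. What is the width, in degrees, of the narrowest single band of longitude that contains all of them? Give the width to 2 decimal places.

Sort the longitudes: -172.23°, -146.07°, +148.90°.
Eastward gaps between consecutive values (wrapping around): 26.16°, 294.97°, 38.87°.
Largest gap = 294.97° ⇒ minimal covering band is its complement: 360° − 294.97° = 65.03°.
Band runs from +148.90° eastward to -146.07°, crossing the antimeridian.

65.03°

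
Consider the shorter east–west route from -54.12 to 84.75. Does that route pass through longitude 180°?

No

Signed shortest Δλ = ((84.75 − -54.12 + 180) mod 360) − 180 = 138.87°.
Going east by 138.87° from -54.12° reaches +84.75° without touching 180°.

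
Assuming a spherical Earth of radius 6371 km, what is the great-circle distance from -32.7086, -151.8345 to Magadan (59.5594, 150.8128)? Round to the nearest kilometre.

11525 km

Δλ = 150.8128 − -151.8345 = 302.6473°; wrapped into (−180°, 180°]: -57.3527°.
Δφ = 59.5594 − -32.7086 = 92.2680°.
a = sin²(Δφ/2) + cos φ₁ · cos φ₂ · sin²(Δλ/2) = 0.617951.
c = 2·atan2(√a, √(1−a)) = 1.80894 rad → d = 6371·c ≈ 11524.78 km.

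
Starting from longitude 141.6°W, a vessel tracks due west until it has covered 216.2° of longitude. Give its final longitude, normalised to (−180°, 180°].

2.2°E

Start at -141.6°; shift −216.2° → -357.8°.
-357.8° lies outside (−180°, 180°]; add 360° → +2.2°.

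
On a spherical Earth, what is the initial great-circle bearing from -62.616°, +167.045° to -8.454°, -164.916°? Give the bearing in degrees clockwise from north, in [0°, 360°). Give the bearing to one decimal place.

Δλ = -164.916 − 167.045 = -331.961°; wrapped into (−180°, 180°]: 28.039°.
θ = atan2( sin Δλ · cos φ₂ , cos φ₁ · sin φ₂ − sin φ₁ · cos φ₂ · cos Δλ )
  = atan2(0.46496, 0.70759) = 33.309° → normalised to [0°, 360°): 33.309°.

33.3°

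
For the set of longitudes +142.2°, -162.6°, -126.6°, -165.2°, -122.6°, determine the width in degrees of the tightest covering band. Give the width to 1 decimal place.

Sort the longitudes: -165.2°, -162.6°, -126.6°, -122.6°, +142.2°.
Eastward gaps between consecutive values (wrapping around): 2.6°, 36.0°, 4.0°, 264.8°, 52.6°.
Largest gap = 264.8° ⇒ minimal covering band is its complement: 360° − 264.8° = 95.2°.
Band runs from +142.2° eastward to -122.6°, crossing the antimeridian.

95.2°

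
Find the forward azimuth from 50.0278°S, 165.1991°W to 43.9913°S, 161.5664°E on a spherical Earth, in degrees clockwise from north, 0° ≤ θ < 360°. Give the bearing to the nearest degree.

Δλ = 161.5664 − -165.1991 = 326.7655°; wrapped into (−180°, 180°]: -33.2345°.
θ = atan2( sin Δλ · cos φ₂ , cos φ₁ · sin φ₂ − sin φ₁ · cos φ₂ · cos Δλ )
  = atan2(-0.39430, 0.01498) = -87.824° → normalised to [0°, 360°): 272.176°.

272°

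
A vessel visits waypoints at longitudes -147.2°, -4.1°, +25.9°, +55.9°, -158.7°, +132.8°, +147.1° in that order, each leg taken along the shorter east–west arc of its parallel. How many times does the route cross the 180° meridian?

Leg 1: -147.2° → -4.1°, shortest Δλ = 143.1° (east) — does not cross 180°.
Leg 2: -4.1° → +25.9°, shortest Δλ = 30.0° (east) — does not cross 180°.
Leg 3: +25.9° → +55.9°, shortest Δλ = 30.0° (east) — does not cross 180°.
Leg 4: +55.9° → -158.7°, shortest Δλ = 145.4° (east) — crosses 180°.
Leg 5: -158.7° → +132.8°, shortest Δλ = -68.5° (west) — crosses 180°.
Leg 6: +132.8° → +147.1°, shortest Δλ = 14.3° (east) — does not cross 180°.
Total crossings: 2.

2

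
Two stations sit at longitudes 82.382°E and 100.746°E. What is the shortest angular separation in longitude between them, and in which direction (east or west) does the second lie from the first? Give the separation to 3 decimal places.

18.364° east

Raw difference: 100.746 − 82.382 = 18.364°.
Normalise into (−180°, 180°]: 18.364° stays 18.364°.
Positive ⇒ the second point lies to the east; separation 18.364°.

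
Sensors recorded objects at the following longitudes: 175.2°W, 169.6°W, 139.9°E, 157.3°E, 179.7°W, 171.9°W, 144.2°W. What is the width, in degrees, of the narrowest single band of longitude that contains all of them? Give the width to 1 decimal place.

75.9°

Sort the longitudes: -179.7°, -175.2°, -171.9°, -169.6°, -144.2°, +139.9°, +157.3°.
Eastward gaps between consecutive values (wrapping around): 4.5°, 3.3°, 2.3°, 25.4°, 284.1°, 17.4°, 23.0°.
Largest gap = 284.1° ⇒ minimal covering band is its complement: 360° − 284.1° = 75.9°.
Band runs from +139.9° eastward to -144.2°, crossing the antimeridian.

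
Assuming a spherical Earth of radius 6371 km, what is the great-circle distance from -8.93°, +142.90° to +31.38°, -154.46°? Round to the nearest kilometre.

Δλ = -154.46 − 142.90 = -297.36°; wrapped into (−180°, 180°]: 62.64°.
Δφ = 31.38 − -8.93 = 40.31°.
a = sin²(Δφ/2) + cos φ₁ · cos φ₂ · sin²(Δλ/2) = 0.346613.
c = 2·atan2(√a, √(1−a)) = 1.25900 rad → d = 6371·c ≈ 8021.06 km.

8021 km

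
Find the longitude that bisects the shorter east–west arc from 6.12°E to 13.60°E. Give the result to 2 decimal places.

Signed shortest Δλ from +6.12° to +13.60° is +7.48°.
Midpoint longitude = +6.12° + (+7.48°)/2 = +6.12° + 3.74° = +9.86°.

9.86°E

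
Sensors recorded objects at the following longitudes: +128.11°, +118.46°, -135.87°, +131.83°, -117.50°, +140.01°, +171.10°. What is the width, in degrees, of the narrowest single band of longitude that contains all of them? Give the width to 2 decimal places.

124.04°

Sort the longitudes: -135.87°, -117.50°, +118.46°, +128.11°, +131.83°, +140.01°, +171.10°.
Eastward gaps between consecutive values (wrapping around): 18.37°, 235.96°, 9.65°, 3.72°, 8.18°, 31.09°, 53.03°.
Largest gap = 235.96° ⇒ minimal covering band is its complement: 360° − 235.96° = 124.04°.
Band runs from +118.46° eastward to -117.50°, crossing the antimeridian.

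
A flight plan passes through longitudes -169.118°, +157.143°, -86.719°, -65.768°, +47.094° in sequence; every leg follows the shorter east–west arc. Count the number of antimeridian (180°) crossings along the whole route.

Leg 1: -169.118° → +157.143°, shortest Δλ = -33.739° (west) — crosses 180°.
Leg 2: +157.143° → -86.719°, shortest Δλ = 116.138° (east) — crosses 180°.
Leg 3: -86.719° → -65.768°, shortest Δλ = 20.951° (east) — does not cross 180°.
Leg 4: -65.768° → +47.094°, shortest Δλ = 112.862° (east) — does not cross 180°.
Total crossings: 2.

2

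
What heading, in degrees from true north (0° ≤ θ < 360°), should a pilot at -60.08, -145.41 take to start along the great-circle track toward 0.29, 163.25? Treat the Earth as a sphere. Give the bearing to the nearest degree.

Δλ = 163.25 − -145.41 = 308.66°; wrapped into (−180°, 180°]: -51.34°.
θ = atan2( sin Δλ · cos φ₂ , cos φ₁ · sin φ₂ − sin φ₁ · cos φ₂ · cos Δλ )
  = atan2(-0.78086, 0.54396) = -55.138° → normalised to [0°, 360°): 304.862°.

305°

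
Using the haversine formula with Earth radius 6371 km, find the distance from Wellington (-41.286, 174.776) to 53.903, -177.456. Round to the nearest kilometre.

Δλ = -177.456 − 174.776 = -352.232°; wrapped into (−180°, 180°]: 7.768°.
Δφ = 53.903 − -41.286 = 95.189°.
a = sin²(Δφ/2) + cos φ₁ · cos φ₂ · sin²(Δλ/2) = 0.547252.
c = 2·atan2(√a, √(1−a)) = 1.66544 rad → d = 6371·c ≈ 10610.53 km.

10611 km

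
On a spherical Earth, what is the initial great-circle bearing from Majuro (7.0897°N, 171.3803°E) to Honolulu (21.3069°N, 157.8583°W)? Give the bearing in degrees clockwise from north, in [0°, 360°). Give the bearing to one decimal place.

61.2°

Δλ = -157.8583 − 171.3803 = -329.2386°; wrapped into (−180°, 180°]: 30.7614°.
θ = atan2( sin Δλ · cos φ₂ , cos φ₁ · sin φ₂ − sin φ₁ · cos φ₂ · cos Δλ )
  = atan2(0.47650, 0.26178) = 61.217° → normalised to [0°, 360°): 61.217°.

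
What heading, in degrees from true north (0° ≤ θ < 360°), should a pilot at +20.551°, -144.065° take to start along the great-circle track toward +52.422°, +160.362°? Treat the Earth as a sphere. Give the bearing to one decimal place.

Δλ = 160.362 − -144.065 = 304.427°; wrapped into (−180°, 180°]: -55.573°.
θ = atan2( sin Δλ · cos φ₂ , cos φ₁ · sin φ₂ − sin φ₁ · cos φ₂ · cos Δλ )
  = atan2(-0.50303, 0.62106) = -39.006° → normalised to [0°, 360°): 320.994°.

321.0°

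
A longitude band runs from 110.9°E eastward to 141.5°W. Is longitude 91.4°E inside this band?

Band width going east from +110.9° to -141.5°: ((-141.5 − 110.9) mod 360) = 107.6°.
Offset of +91.4° east of the west edge: ((91.4 − 110.9) mod 360) = 340.5°.
340.5° > 107.6° ⇒ outside.

No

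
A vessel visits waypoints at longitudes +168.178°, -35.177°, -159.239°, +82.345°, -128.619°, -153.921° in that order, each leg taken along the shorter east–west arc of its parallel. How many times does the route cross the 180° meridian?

Leg 1: +168.178° → -35.177°, shortest Δλ = 156.645° (east) — crosses 180°.
Leg 2: -35.177° → -159.239°, shortest Δλ = -124.062° (west) — does not cross 180°.
Leg 3: -159.239° → +82.345°, shortest Δλ = -118.416° (west) — crosses 180°.
Leg 4: +82.345° → -128.619°, shortest Δλ = 149.036° (east) — crosses 180°.
Leg 5: -128.619° → -153.921°, shortest Δλ = -25.302° (west) — does not cross 180°.
Total crossings: 3.

3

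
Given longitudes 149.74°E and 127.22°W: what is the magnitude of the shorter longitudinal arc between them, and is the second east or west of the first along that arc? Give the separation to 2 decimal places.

83.04° east

Raw difference: -127.22 − 149.74 = -276.96°.
Normalise into (−180°, 180°]: -276.96° + 360° = 83.04°.
Positive ⇒ the second point lies to the east; separation 83.04°.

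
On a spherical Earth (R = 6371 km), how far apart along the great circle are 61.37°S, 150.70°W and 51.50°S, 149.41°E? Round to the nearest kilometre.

3694 km

Δλ = 149.41 − -150.70 = 300.11°; wrapped into (−180°, 180°]: -59.89°.
Δφ = -51.50 − -61.37 = 9.87°.
a = sin²(Δφ/2) + cos φ₁ · cos φ₂ · sin²(Δλ/2) = 0.081722.
c = 2·atan2(√a, √(1−a)) = 0.57983 rad → d = 6371·c ≈ 3694.10 km.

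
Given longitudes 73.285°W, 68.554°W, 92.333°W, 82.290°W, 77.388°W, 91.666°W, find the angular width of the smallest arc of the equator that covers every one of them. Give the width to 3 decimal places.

Sort the longitudes: -92.333°, -91.666°, -82.290°, -77.388°, -73.285°, -68.554°.
Eastward gaps between consecutive values (wrapping around): 0.667°, 9.376°, 4.902°, 4.103°, 4.731°, 336.221°.
Largest gap = 336.221° ⇒ minimal covering band is its complement: 360° − 336.221° = 23.779°.
Band runs from -92.333° eastward to -68.554°.

23.779°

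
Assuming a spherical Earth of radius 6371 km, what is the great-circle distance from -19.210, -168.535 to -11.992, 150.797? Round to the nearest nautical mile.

Δλ = 150.797 − -168.535 = 319.332°; wrapped into (−180°, 180°]: -40.668°.
Δφ = -11.992 − -19.210 = 7.218°.
a = sin²(Δφ/2) + cos φ₁ · cos φ₂ · sin²(Δλ/2) = 0.115501.
c = 2·atan2(√a, √(1−a)) = 0.69352 rad → d = 6371·c ≈ 4418.45 km ≈ 2385.77 nmi.

2386 nmi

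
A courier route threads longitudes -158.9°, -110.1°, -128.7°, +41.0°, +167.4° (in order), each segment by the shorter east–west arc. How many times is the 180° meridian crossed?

Leg 1: -158.9° → -110.1°, shortest Δλ = 48.8° (east) — does not cross 180°.
Leg 2: -110.1° → -128.7°, shortest Δλ = -18.6° (west) — does not cross 180°.
Leg 3: -128.7° → +41.0°, shortest Δλ = 169.7° (east) — does not cross 180°.
Leg 4: +41.0° → +167.4°, shortest Δλ = 126.4° (east) — does not cross 180°.
Total crossings: 0.

0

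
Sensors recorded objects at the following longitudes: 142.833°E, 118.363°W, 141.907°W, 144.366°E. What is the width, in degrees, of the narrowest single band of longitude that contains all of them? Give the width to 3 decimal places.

98.804°

Sort the longitudes: -141.907°, -118.363°, +142.833°, +144.366°.
Eastward gaps between consecutive values (wrapping around): 23.544°, 261.196°, 1.533°, 73.727°.
Largest gap = 261.196° ⇒ minimal covering band is its complement: 360° − 261.196° = 98.804°.
Band runs from +142.833° eastward to -118.363°, crossing the antimeridian.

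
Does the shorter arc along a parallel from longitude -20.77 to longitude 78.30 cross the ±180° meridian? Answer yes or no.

No

Signed shortest Δλ = ((78.30 − -20.77 + 180) mod 360) − 180 = 99.07°.
Going east by 99.07° from -20.77° reaches +78.30° without touching 180°.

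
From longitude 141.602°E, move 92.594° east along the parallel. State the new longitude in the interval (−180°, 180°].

125.804°W

Start at +141.602°; shift +92.594° → +234.196°.
+234.196° lies outside (−180°, 180°]; subtract 360° → -125.804°.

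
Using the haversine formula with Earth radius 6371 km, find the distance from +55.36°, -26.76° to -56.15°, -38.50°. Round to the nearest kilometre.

Δλ = -38.50 − -26.76 = -11.74°.
Δφ = -56.15 − 55.36 = -111.51°.
a = sin²(Δφ/2) + cos φ₁ · cos φ₂ · sin²(Δλ/2) = 0.686643.
c = 2·atan2(√a, √(1−a)) = 1.95335 rad → d = 6371·c ≈ 12444.77 km.

12445 km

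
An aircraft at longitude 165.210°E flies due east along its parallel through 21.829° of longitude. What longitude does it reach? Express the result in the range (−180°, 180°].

172.961°W

Start at +165.210°; shift +21.829° → +187.039°.
+187.039° lies outside (−180°, 180°]; subtract 360° → -172.961°.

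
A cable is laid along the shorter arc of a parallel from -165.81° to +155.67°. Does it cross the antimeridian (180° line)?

Yes

Naïve |155.67 − -165.81| = 321.48° > 180°, so the shorter arc goes the other way round — across 180°.
Signed shortest Δλ = ((155.67 − -165.81 + 180) mod 360) − 180 = -38.52°.
Going west by 38.52° from -165.81° passes through 180° before reaching +155.67°.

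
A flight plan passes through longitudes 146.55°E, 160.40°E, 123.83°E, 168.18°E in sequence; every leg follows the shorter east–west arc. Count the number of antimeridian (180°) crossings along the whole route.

0

Leg 1: +146.55° → +160.40°, shortest Δλ = 13.85° (east) — does not cross 180°.
Leg 2: +160.40° → +123.83°, shortest Δλ = -36.57° (west) — does not cross 180°.
Leg 3: +123.83° → +168.18°, shortest Δλ = 44.35° (east) — does not cross 180°.
Total crossings: 0.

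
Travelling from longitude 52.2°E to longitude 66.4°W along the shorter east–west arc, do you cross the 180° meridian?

Signed shortest Δλ = ((-66.4 − 52.2 + 180) mod 360) − 180 = -118.6°.
Going west by 118.6° from +52.2° reaches -66.4° without touching 180°.

No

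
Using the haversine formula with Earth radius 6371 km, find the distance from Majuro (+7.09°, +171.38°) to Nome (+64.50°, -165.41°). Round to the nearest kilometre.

6642 km

Δλ = -165.41 − 171.38 = -336.79°; wrapped into (−180°, 180°]: 23.21°.
Δφ = 64.50 − 7.09 = 57.41°.
a = sin²(Δφ/2) + cos φ₁ · cos φ₂ · sin²(Δλ/2) = 0.247976.
c = 2·atan2(√a, √(1−a)) = 1.04252 rad → d = 6371·c ≈ 6641.88 km.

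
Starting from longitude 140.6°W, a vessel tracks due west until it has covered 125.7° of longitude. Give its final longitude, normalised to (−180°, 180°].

Start at -140.6°; shift −125.7° → -266.3°.
-266.3° lies outside (−180°, 180°]; add 360° → +93.7°.

93.7°E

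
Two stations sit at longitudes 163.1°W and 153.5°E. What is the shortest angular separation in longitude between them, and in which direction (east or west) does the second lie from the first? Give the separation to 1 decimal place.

43.4° west

Raw difference: 153.5 − -163.1 = 316.6°.
Normalise into (−180°, 180°]: 316.6° − 360° = -43.4°.
Negative ⇒ the second point lies to the west; separation 43.4°.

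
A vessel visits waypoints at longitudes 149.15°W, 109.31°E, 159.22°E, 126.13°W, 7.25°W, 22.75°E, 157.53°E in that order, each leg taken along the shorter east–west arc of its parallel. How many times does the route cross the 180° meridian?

2

Leg 1: -149.15° → +109.31°, shortest Δλ = -101.54° (west) — crosses 180°.
Leg 2: +109.31° → +159.22°, shortest Δλ = 49.91° (east) — does not cross 180°.
Leg 3: +159.22° → -126.13°, shortest Δλ = 74.65° (east) — crosses 180°.
Leg 4: -126.13° → -7.25°, shortest Δλ = 118.88° (east) — does not cross 180°.
Leg 5: -7.25° → +22.75°, shortest Δλ = 30.0° (east) — does not cross 180°.
Leg 6: +22.75° → +157.53°, shortest Δλ = 134.78° (east) — does not cross 180°.
Total crossings: 2.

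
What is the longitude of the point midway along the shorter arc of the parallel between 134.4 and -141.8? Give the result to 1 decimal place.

Signed shortest Δλ from +134.4° to -141.8° is +83.8°.
Midpoint longitude = +134.4° + (+83.8°)/2 = +134.4° + 41.9° = +176.3°.
(The naïve average (+134.4 + -141.8)/2 = -3.7° is on the wrong side of the globe.)

+176.3°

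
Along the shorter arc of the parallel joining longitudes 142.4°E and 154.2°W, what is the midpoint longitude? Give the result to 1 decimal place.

Signed shortest Δλ from +142.4° to -154.2° is +63.4°.
Midpoint longitude = +142.4° + (+63.4°)/2 = +142.4° + 31.7° = +174.1°.
(The naïve average (+142.4 + -154.2)/2 = -5.9° is on the wrong side of the globe.)

174.1°E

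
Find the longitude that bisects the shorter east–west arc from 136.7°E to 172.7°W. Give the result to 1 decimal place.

162.0°E

Signed shortest Δλ from +136.7° to -172.7° is +50.6°.
Midpoint longitude = +136.7° + (+50.6°)/2 = +136.7° + 25.3° = +162.0°.
(The naïve average (+136.7 + -172.7)/2 = -18.0° is on the wrong side of the globe.)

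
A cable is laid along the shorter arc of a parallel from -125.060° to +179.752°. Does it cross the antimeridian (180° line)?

Yes

Naïve |179.752 − -125.060| = 304.812° > 180°, so the shorter arc goes the other way round — across 180°.
Signed shortest Δλ = ((179.752 − -125.060 + 180) mod 360) − 180 = -55.188°.
Going west by 55.188° from -125.060° passes through 180° before reaching +179.752°.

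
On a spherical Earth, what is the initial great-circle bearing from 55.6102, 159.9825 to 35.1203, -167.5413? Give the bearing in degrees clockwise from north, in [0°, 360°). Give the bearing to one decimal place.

Δλ = -167.5413 − 159.9825 = -327.5238°; wrapped into (−180°, 180°]: 32.4762°.
θ = atan2( sin Δλ · cos φ₂ , cos φ₁ · sin φ₂ − sin φ₁ · cos φ₂ · cos Δλ )
  = atan2(0.43920, -0.24449) = 119.103° → normalised to [0°, 360°): 119.103°.

119.1°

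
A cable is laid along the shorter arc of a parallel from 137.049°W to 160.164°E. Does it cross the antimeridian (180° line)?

Yes

Naïve |160.164 − -137.049| = 297.213° > 180°, so the shorter arc goes the other way round — across 180°.
Signed shortest Δλ = ((160.164 − -137.049 + 180) mod 360) − 180 = -62.787°.
Going west by 62.787° from -137.049° passes through 180° before reaching +160.164°.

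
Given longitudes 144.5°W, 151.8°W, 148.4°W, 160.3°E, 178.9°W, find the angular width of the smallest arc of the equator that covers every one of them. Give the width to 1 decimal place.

55.2°

Sort the longitudes: -178.9°, -151.8°, -148.4°, -144.5°, +160.3°.
Eastward gaps between consecutive values (wrapping around): 27.1°, 3.4°, 3.9°, 304.8°, 20.8°.
Largest gap = 304.8° ⇒ minimal covering band is its complement: 360° − 304.8° = 55.2°.
Band runs from +160.3° eastward to -144.5°, crossing the antimeridian.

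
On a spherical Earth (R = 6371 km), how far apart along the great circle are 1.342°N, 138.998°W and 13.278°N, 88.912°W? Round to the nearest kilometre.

5668 km

Δλ = -88.912 − -138.998 = 50.086°.
Δφ = 13.278 − 1.342 = 11.936°.
a = sin²(Δφ/2) + cos φ₁ · cos φ₂ · sin²(Δλ/2) = 0.185154.
c = 2·atan2(√a, √(1−a)) = 0.88964 rad → d = 6371·c ≈ 5667.89 km.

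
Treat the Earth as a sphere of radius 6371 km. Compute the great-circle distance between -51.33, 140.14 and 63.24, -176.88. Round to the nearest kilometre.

Δλ = -176.88 − 140.14 = -317.02°; wrapped into (−180°, 180°]: 42.98°.
Δφ = 63.24 − -51.33 = 114.57°.
a = sin²(Δφ/2) + cos φ₁ · cos φ₂ · sin²(Δλ/2) = 0.745659.
c = 2·atan2(√a, √(1−a)) = 2.08440 rad → d = 6371·c ≈ 13279.70 km.

13280 km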